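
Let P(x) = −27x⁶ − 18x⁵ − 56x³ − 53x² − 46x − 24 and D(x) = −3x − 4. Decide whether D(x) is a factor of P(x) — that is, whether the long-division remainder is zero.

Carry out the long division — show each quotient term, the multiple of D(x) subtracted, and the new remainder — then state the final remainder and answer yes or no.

R(x) = 0, so D(x) is a factor of P(x). yes

Step 1: lead(−27x⁶ − 18x⁵ − 56x³ − 53x² − 46x − 24) ÷ lead(D) = −27x⁶ ÷ −3x = 9x⁵. Subtract (9x⁵)·D = −27x⁶ − 36x⁵. Remainder: 18x⁵ − 56x³ − 53x² − 46x − 24.
Step 2: lead(18x⁵ − 56x³ − 53x² − 46x − 24) ÷ lead(D) = 18x⁵ ÷ −3x = −6x⁴. Subtract (−6x⁴)·D = 18x⁵ + 24x⁴. Remainder: −24x⁴ − 56x³ − 53x² − 46x − 24.
Step 3: lead(−24x⁴ − 56x³ − 53x² − 46x − 24) ÷ lead(D) = −24x⁴ ÷ −3x = 8x³. Subtract (8x³)·D = −24x⁴ − 32x³. Remainder: −24x³ − 53x² − 46x − 24.
Step 4: lead(−24x³ − 53x² − 46x − 24) ÷ lead(D) = −24x³ ÷ −3x = 8x². Subtract (8x²)·D = −24x³ − 32x². Remainder: −21x² − 46x − 24.
Step 5: lead(−21x² − 46x − 24) ÷ lead(D) = −21x² ÷ −3x = 7x. Subtract (7x)·D = −21x² − 28x. Remainder: −18x − 24.
Step 6: lead(−18x − 24) ÷ lead(D) = −18x ÷ −3x = 6. Subtract (6)·D = −18x − 24. Remainder: 0.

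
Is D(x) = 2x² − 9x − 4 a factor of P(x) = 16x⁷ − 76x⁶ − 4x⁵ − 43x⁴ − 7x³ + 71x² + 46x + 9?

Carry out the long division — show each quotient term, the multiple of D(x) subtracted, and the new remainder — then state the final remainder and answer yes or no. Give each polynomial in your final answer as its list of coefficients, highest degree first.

Step 1: lead(16x⁷ − 76x⁶ − 4x⁵ − 43x⁴ − 7x³ + 71x² + 46x + 9) ÷ lead(D) = 16x⁷ ÷ 2x² = 8x⁵. Subtract (8x⁵)·D = 16x⁷ − 72x⁶ − 32x⁵. Remainder: −4x⁶ + 28x⁵ − 43x⁴ − 7x³ + 71x² + 46x + 9.
Step 2: lead(−4x⁶ + 28x⁵ − 43x⁴ − 7x³ + 71x² + 46x + 9) ÷ lead(D) = −4x⁶ ÷ 2x² = −2x⁴. Subtract (−2x⁴)·D = −4x⁶ + 18x⁵ + 8x⁴. Remainder: 10x⁵ − 51x⁴ − 7x³ + 71x² + 46x + 9.
Step 3: lead(10x⁵ − 51x⁴ − 7x³ + 71x² + 46x + 9) ÷ lead(D) = 10x⁵ ÷ 2x² = 5x³. Subtract (5x³)·D = 10x⁵ − 45x⁴ − 20x³. Remainder: −6x⁴ + 13x³ + 71x² + 46x + 9.
Step 4: lead(−6x⁴ + 13x³ + 71x² + 46x + 9) ÷ lead(D) = −6x⁴ ÷ 2x² = −3x². Subtract (−3x²)·D = −6x⁴ + 27x³ + 12x². Remainder: −14x³ + 59x² + 46x + 9.
Step 5: lead(−14x³ + 59x² + 46x + 9) ÷ lead(D) = −14x³ ÷ 2x² = −7x. Subtract (−7x)·D = −14x³ + 63x² + 28x. Remainder: −4x² + 18x + 9.
Step 6: lead(−4x² + 18x + 9) ÷ lead(D) = −4x² ÷ 2x² = −2. Subtract (−2)·D = −4x² + 18x + 8. Remainder: 1.

R = [1], so D(x) is not a factor of P(x). no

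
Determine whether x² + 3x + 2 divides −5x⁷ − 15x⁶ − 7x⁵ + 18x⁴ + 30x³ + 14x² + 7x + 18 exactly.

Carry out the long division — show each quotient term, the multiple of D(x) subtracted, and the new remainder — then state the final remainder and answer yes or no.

R(x) = −2x + 8, so D(x) is not a factor of P(x). no

Step 1: lead(−5x⁷ − 15x⁶ − 7x⁵ + 18x⁴ + 30x³ + 14x² + 7x + 18) ÷ lead(D) = −5x⁷ ÷ x² = −5x⁵. Subtract (−5x⁵)·D = −5x⁷ − 15x⁶ − 10x⁵. Remainder: 3x⁵ + 18x⁴ + 30x³ + 14x² + 7x + 18.
Step 2: lead(3x⁵ + 18x⁴ + 30x³ + 14x² + 7x + 18) ÷ lead(D) = 3x⁵ ÷ x² = 3x³. Subtract (3x³)·D = 3x⁵ + 9x⁴ + 6x³. Remainder: 9x⁴ + 24x³ + 14x² + 7x + 18.
Step 3: lead(9x⁴ + 24x³ + 14x² + 7x + 18) ÷ lead(D) = 9x⁴ ÷ x² = 9x². Subtract (9x²)·D = 9x⁴ + 27x³ + 18x². Remainder: −3x³ − 4x² + 7x + 18.
Step 4: lead(−3x³ − 4x² + 7x + 18) ÷ lead(D) = −3x³ ÷ x² = −3x. Subtract (−3x)·D = −3x³ − 9x² − 6x. Remainder: 5x² + 13x + 18.
Step 5: lead(5x² + 13x + 18) ÷ lead(D) = 5x² ÷ x² = 5. Subtract (5)·D = 5x² + 15x + 10. Remainder: −2x + 8.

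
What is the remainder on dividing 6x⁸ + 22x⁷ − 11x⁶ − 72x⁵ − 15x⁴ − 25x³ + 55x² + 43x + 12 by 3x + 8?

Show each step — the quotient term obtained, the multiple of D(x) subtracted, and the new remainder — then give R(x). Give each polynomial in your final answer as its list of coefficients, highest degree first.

R = [4]

Step 1: lead(6x⁸ + 22x⁷ − 11x⁶ − 72x⁵ − 15x⁴ − 25x³ + 55x² + 43x + 12) ÷ lead(D) = 6x⁸ ÷ 3x = 2x⁷. Subtract (2x⁷)·D = 6x⁸ + 16x⁷. Remainder: 6x⁷ − 11x⁶ − 72x⁵ − 15x⁴ − 25x³ + 55x² + 43x + 12.
Step 2: lead(6x⁷ − 11x⁶ − 72x⁵ − 15x⁴ − 25x³ + 55x² + 43x + 12) ÷ lead(D) = 6x⁷ ÷ 3x = 2x⁶. Subtract (2x⁶)·D = 6x⁷ + 16x⁶. Remainder: −27x⁶ − 72x⁵ − 15x⁴ − 25x³ + 55x² + 43x + 12.
Step 3: lead(−27x⁶ − 72x⁵ − 15x⁴ − 25x³ + 55x² + 43x + 12) ÷ lead(D) = −27x⁶ ÷ 3x = −9x⁵. Subtract (−9x⁵)·D = −27x⁶ − 72x⁵. Remainder: −15x⁴ − 25x³ + 55x² + 43x + 12.
Step 4: lead(−15x⁴ − 25x³ + 55x² + 43x + 12) ÷ lead(D) = −15x⁴ ÷ 3x = −5x³. Subtract (−5x³)·D = −15x⁴ − 40x³. Remainder: 15x³ + 55x² + 43x + 12.
Step 5: lead(15x³ + 55x² + 43x + 12) ÷ lead(D) = 15x³ ÷ 3x = 5x². Subtract (5x²)·D = 15x³ + 40x². Remainder: 15x² + 43x + 12.
Step 6: lead(15x² + 43x + 12) ÷ lead(D) = 15x² ÷ 3x = 5x. Subtract (5x)·D = 15x² + 40x. Remainder: 3x + 12.
Step 7: lead(3x + 12) ÷ lead(D) = 3x ÷ 3x = 1. Subtract (1)·D = 3x + 8. Remainder: 4.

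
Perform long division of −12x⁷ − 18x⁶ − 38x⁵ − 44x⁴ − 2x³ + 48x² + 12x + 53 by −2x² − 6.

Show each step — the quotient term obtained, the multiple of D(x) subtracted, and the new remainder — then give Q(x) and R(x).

Step 1: lead(−12x⁷ − 18x⁶ − 38x⁵ − 44x⁴ − 2x³ + 48x² + 12x + 53) ÷ lead(D) = −12x⁷ ÷ −2x² = 6x⁵. Subtract (6x⁵)·D = −12x⁷ − 36x⁵. Remainder: −18x⁶ − 2x⁵ − 44x⁴ − 2x³ + 48x² + 12x + 53.
Step 2: lead(−18x⁶ − 2x⁵ − 44x⁴ − 2x³ + 48x² + 12x + 53) ÷ lead(D) = −18x⁶ ÷ −2x² = 9x⁴. Subtract (9x⁴)·D = −18x⁶ − 54x⁴. Remainder: −2x⁵ + 10x⁴ − 2x³ + 48x² + 12x + 53.
Step 3: lead(−2x⁵ + 10x⁴ − 2x³ + 48x² + 12x + 53) ÷ lead(D) = −2x⁵ ÷ −2x² = x³. Subtract (x³)·D = −2x⁵ − 6x³. Remainder: 10x⁴ + 4x³ + 48x² + 12x + 53.
Step 4: lead(10x⁴ + 4x³ + 48x² + 12x + 53) ÷ lead(D) = 10x⁴ ÷ −2x² = −5x². Subtract (−5x²)·D = 10x⁴ + 30x². Remainder: 4x³ + 18x² + 12x + 53.
Step 5: lead(4x³ + 18x² + 12x + 53) ÷ lead(D) = 4x³ ÷ −2x² = −2x. Subtract (−2x)·D = 4x³ + 12x. Remainder: 18x² + 53.
Step 6: lead(18x² + 53) ÷ lead(D) = 18x² ÷ −2x² = −9. Subtract (−9)·D = 18x² + 54. Remainder: −1.

Q(x) = 6x⁵ + 9x⁴ + x³ − 5x² − 2x − 9; R(x) = −1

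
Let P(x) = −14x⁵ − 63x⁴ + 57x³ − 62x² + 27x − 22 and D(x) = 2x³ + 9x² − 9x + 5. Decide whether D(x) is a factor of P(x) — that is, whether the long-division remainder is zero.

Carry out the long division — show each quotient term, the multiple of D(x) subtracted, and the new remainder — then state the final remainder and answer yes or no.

R(x) = −7, so D(x) is not a factor of P(x). no

Step 1: lead(−14x⁵ − 63x⁴ + 57x³ − 62x² + 27x − 22) ÷ lead(D) = −14x⁵ ÷ 2x³ = −7x². Subtract (−7x²)·D = −14x⁵ − 63x⁴ + 63x³ − 35x². Remainder: −6x³ − 27x² + 27x − 22.
Step 2: lead(−6x³ − 27x² + 27x − 22) ÷ lead(D) = −6x³ ÷ 2x³ = −3. Subtract (−3)·D = −6x³ − 27x² + 27x − 15. Remainder: −7.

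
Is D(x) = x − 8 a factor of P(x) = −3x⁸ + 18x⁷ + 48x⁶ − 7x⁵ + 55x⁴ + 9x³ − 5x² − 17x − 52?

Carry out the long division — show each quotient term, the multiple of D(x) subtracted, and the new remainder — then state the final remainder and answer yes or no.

R(x) = 4, so D(x) is not a factor of P(x). no

Step 1: lead(−3x⁸ + 18x⁷ + 48x⁶ − 7x⁵ + 55x⁴ + 9x³ − 5x² − 17x − 52) ÷ lead(D) = −3x⁸ ÷ x = −3x⁷. Subtract (−3x⁷)·D = −3x⁸ + 24x⁷. Remainder: −6x⁷ + 48x⁶ − 7x⁵ + 55x⁴ + 9x³ − 5x² − 17x − 52.
Step 2: lead(−6x⁷ + 48x⁶ − 7x⁵ + 55x⁴ + 9x³ − 5x² − 17x − 52) ÷ lead(D) = −6x⁷ ÷ x = −6x⁶. Subtract (−6x⁶)·D = −6x⁷ + 48x⁶. Remainder: −7x⁵ + 55x⁴ + 9x³ − 5x² − 17x − 52.
Step 3: lead(−7x⁵ + 55x⁴ + 9x³ − 5x² − 17x − 52) ÷ lead(D) = −7x⁵ ÷ x = −7x⁴. Subtract (−7x⁴)·D = −7x⁵ + 56x⁴. Remainder: −x⁴ + 9x³ − 5x² − 17x − 52.
Step 4: lead(−x⁴ + 9x³ − 5x² − 17x − 52) ÷ lead(D) = −x⁴ ÷ x = −x³. Subtract (−x³)·D = −x⁴ + 8x³. Remainder: x³ − 5x² − 17x − 52.
Step 5: lead(x³ − 5x² − 17x − 52) ÷ lead(D) = x³ ÷ x = x². Subtract (x²)·D = x³ − 8x². Remainder: 3x² − 17x − 52.
Step 6: lead(3x² − 17x − 52) ÷ lead(D) = 3x² ÷ x = 3x. Subtract (3x)·D = 3x² − 24x. Remainder: 7x − 52.
Step 7: lead(7x − 52) ÷ lead(D) = 7x ÷ x = 7. Subtract (7)·D = 7x − 56. Remainder: 4.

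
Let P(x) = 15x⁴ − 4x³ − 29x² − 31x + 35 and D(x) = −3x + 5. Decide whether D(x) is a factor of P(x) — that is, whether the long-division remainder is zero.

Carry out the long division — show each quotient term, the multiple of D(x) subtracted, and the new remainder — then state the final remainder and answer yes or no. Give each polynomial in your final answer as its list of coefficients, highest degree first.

Step 1: lead(15x⁴ − 4x³ − 29x² − 31x + 35) ÷ lead(D) = 15x⁴ ÷ −3x = −5x³. Subtract (−5x³)·D = 15x⁴ − 25x³. Remainder: 21x³ − 29x² − 31x + 35.
Step 2: lead(21x³ − 29x² − 31x + 35) ÷ lead(D) = 21x³ ÷ −3x = −7x². Subtract (−7x²)·D = 21x³ − 35x². Remainder: 6x² − 31x + 35.
Step 3: lead(6x² − 31x + 35) ÷ lead(D) = 6x² ÷ −3x = −2x. Subtract (−2x)·D = 6x² − 10x. Remainder: −21x + 35.
Step 4: lead(−21x + 35) ÷ lead(D) = −21x ÷ −3x = 7. Subtract (7)·D = −21x + 35. Remainder: 0.

R = [0], so D(x) is a factor of P(x). yes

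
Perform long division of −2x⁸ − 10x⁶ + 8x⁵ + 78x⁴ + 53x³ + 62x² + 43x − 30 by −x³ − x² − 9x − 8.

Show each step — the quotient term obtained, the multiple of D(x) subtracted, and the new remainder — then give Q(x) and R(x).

Q(x) = 2x⁵ − 2x⁴ − 6x³ − 8x + 3; R(x) = −7x² + 6x − 6

Step 1: lead(−2x⁸ − 10x⁶ + 8x⁵ + 78x⁴ + 53x³ + 62x² + 43x − 30) ÷ lead(D) = −2x⁸ ÷ −x³ = 2x⁵. Subtract (2x⁵)·D = −2x⁸ − 2x⁷ − 18x⁶ − 16x⁵. Remainder: 2x⁷ + 8x⁶ + 24x⁵ + 78x⁴ + 53x³ + 62x² + 43x − 30.
Step 2: lead(2x⁷ + 8x⁶ + 24x⁵ + 78x⁴ + 53x³ + 62x² + 43x − 30) ÷ lead(D) = 2x⁷ ÷ −x³ = −2x⁴. Subtract (−2x⁴)·D = 2x⁷ + 2x⁶ + 18x⁵ + 16x⁴. Remainder: 6x⁶ + 6x⁵ + 62x⁴ + 53x³ + 62x² + 43x − 30.
Step 3: lead(6x⁶ + 6x⁵ + 62x⁴ + 53x³ + 62x² + 43x − 30) ÷ lead(D) = 6x⁶ ÷ −x³ = −6x³. Subtract (−6x³)·D = 6x⁶ + 6x⁵ + 54x⁴ + 48x³. Remainder: 8x⁴ + 5x³ + 62x² + 43x − 30.
Step 4: lead(8x⁴ + 5x³ + 62x² + 43x − 30) ÷ lead(D) = 8x⁴ ÷ −x³ = −8x. Subtract (−8x)·D = 8x⁴ + 8x³ + 72x² + 64x. Remainder: −3x³ − 10x² − 21x − 30.
Step 5: lead(−3x³ − 10x² − 21x − 30) ÷ lead(D) = −3x³ ÷ −x³ = 3. Subtract (3)·D = −3x³ − 3x² − 27x − 24. Remainder: −7x² + 6x − 6.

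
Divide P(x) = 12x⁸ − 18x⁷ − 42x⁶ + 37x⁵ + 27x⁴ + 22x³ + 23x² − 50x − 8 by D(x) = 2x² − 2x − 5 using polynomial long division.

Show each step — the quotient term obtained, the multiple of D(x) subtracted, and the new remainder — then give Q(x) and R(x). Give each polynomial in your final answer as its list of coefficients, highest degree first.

Step 1: lead(12x⁸ − 18x⁷ − 42x⁶ + 37x⁵ + 27x⁴ + 22x³ + 23x² − 50x − 8) ÷ lead(D) = 12x⁸ ÷ 2x² = 6x⁶. Subtract (6x⁶)·D = 12x⁸ − 12x⁷ − 30x⁶. Remainder: −6x⁷ − 12x⁶ + 37x⁵ + 27x⁴ + 22x³ + 23x² − 50x − 8.
Step 2: lead(−6x⁷ − 12x⁶ + 37x⁵ + 27x⁴ + 22x³ + 23x² − 50x − 8) ÷ lead(D) = −6x⁷ ÷ 2x² = −3x⁵. Subtract (−3x⁵)·D = −6x⁷ + 6x⁶ + 15x⁵. Remainder: −18x⁶ + 22x⁵ + 27x⁴ + 22x³ + 23x² − 50x − 8.
Step 3: lead(−18x⁶ + 22x⁵ + 27x⁴ + 22x³ + 23x² − 50x − 8) ÷ lead(D) = −18x⁶ ÷ 2x² = −9x⁴. Subtract (−9x⁴)·D = −18x⁶ + 18x⁵ + 45x⁴. Remainder: 4x⁵ − 18x⁴ + 22x³ + 23x² − 50x − 8.
Step 4: lead(4x⁵ − 18x⁴ + 22x³ + 23x² − 50x − 8) ÷ lead(D) = 4x⁵ ÷ 2x² = 2x³. Subtract (2x³)·D = 4x⁵ − 4x⁴ − 10x³. Remainder: −14x⁴ + 32x³ + 23x² − 50x − 8.
Step 5: lead(−14x⁴ + 32x³ + 23x² − 50x − 8) ÷ lead(D) = −14x⁴ ÷ 2x² = −7x². Subtract (−7x²)·D = −14x⁴ + 14x³ + 35x². Remainder: 18x³ − 12x² − 50x − 8.
Step 6: lead(18x³ − 12x² − 50x − 8) ÷ lead(D) = 18x³ ÷ 2x² = 9x. Subtract (9x)·D = 18x³ − 18x² − 45x. Remainder: 6x² − 5x − 8.
Step 7: lead(6x² − 5x − 8) ÷ lead(D) = 6x² ÷ 2x² = 3. Subtract (3)·D = 6x² − 6x − 15. Remainder: x + 7.

Q = [6, -3, -9, 2, -7, 9, 3]; R = [1, 7]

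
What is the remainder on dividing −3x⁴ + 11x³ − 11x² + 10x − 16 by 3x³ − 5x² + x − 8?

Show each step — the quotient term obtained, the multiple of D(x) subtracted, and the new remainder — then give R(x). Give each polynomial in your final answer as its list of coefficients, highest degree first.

R = [0]

Step 1: lead(−3x⁴ + 11x³ − 11x² + 10x − 16) ÷ lead(D) = −3x⁴ ÷ 3x³ = −x. Subtract (−x)·D = −3x⁴ + 5x³ − x² + 8x. Remainder: 6x³ − 10x² + 2x − 16.
Step 2: lead(6x³ − 10x² + 2x − 16) ÷ lead(D) = 6x³ ÷ 3x³ = 2. Subtract (2)·D = 6x³ − 10x² + 2x − 16. Remainder: 0.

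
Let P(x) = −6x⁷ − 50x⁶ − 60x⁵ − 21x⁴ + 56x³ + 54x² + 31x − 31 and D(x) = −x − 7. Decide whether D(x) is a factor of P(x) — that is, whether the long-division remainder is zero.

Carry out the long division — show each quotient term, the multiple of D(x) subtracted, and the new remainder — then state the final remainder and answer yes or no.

Step 1: lead(−6x⁷ − 50x⁶ − 60x⁵ − 21x⁴ + 56x³ + 54x² + 31x − 31) ÷ lead(D) = −6x⁷ ÷ −x = 6x⁶. Subtract (6x⁶)·D = −6x⁷ − 42x⁶. Remainder: −8x⁶ − 60x⁵ − 21x⁴ + 56x³ + 54x² + 31x − 31.
Step 2: lead(−8x⁶ − 60x⁵ − 21x⁴ + 56x³ + 54x² + 31x − 31) ÷ lead(D) = −8x⁶ ÷ −x = 8x⁵. Subtract (8x⁵)·D = −8x⁶ − 56x⁵. Remainder: −4x⁵ − 21x⁴ + 56x³ + 54x² + 31x − 31.
Step 3: lead(−4x⁵ − 21x⁴ + 56x³ + 54x² + 31x − 31) ÷ lead(D) = −4x⁵ ÷ −x = 4x⁴. Subtract (4x⁴)·D = −4x⁵ − 28x⁴. Remainder: 7x⁴ + 56x³ + 54x² + 31x − 31.
Step 4: lead(7x⁴ + 56x³ + 54x² + 31x − 31) ÷ lead(D) = 7x⁴ ÷ −x = −7x³. Subtract (−7x³)·D = 7x⁴ + 49x³. Remainder: 7x³ + 54x² + 31x − 31.
Step 5: lead(7x³ + 54x² + 31x − 31) ÷ lead(D) = 7x³ ÷ −x = −7x². Subtract (−7x²)·D = 7x³ + 49x². Remainder: 5x² + 31x − 31.
Step 6: lead(5x² + 31x − 31) ÷ lead(D) = 5x² ÷ −x = −5x. Subtract (−5x)·D = 5x² + 35x. Remainder: −4x − 31.
Step 7: lead(−4x − 31) ÷ lead(D) = −4x ÷ −x = 4. Subtract (4)·D = −4x − 28. Remainder: −3.

R(x) = −3, so D(x) is not a factor of P(x). no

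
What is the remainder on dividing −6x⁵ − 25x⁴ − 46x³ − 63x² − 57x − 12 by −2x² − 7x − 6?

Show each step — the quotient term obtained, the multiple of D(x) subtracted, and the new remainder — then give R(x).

R(x) = −8x − 6

Step 1: lead(−6x⁵ − 25x⁴ − 46x³ − 63x² − 57x − 12) ÷ lead(D) = −6x⁵ ÷ −2x² = 3x³. Subtract (3x³)·D = −6x⁵ − 21x⁴ − 18x³. Remainder: −4x⁴ − 28x³ − 63x² − 57x − 12.
Step 2: lead(−4x⁴ − 28x³ − 63x² − 57x − 12) ÷ lead(D) = −4x⁴ ÷ −2x² = 2x². Subtract (2x²)·D = −4x⁴ − 14x³ − 12x². Remainder: −14x³ − 51x² − 57x − 12.
Step 3: lead(−14x³ − 51x² − 57x − 12) ÷ lead(D) = −14x³ ÷ −2x² = 7x. Subtract (7x)·D = −14x³ − 49x² − 42x. Remainder: −2x² − 15x − 12.
Step 4: lead(−2x² − 15x − 12) ÷ lead(D) = −2x² ÷ −2x² = 1. Subtract (1)·D = −2x² − 7x − 6. Remainder: −8x − 6.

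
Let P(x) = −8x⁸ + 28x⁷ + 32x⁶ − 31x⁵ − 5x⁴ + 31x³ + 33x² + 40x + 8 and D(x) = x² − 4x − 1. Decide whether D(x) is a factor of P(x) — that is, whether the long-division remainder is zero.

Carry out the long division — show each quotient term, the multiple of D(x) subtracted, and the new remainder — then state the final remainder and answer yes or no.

R(x) = 0, so D(x) is a factor of P(x). yes

Step 1: lead(−8x⁸ + 28x⁷ + 32x⁶ − 31x⁵ − 5x⁴ + 31x³ + 33x² + 40x + 8) ÷ lead(D) = −8x⁸ ÷ x² = −8x⁶. Subtract (−8x⁶)·D = −8x⁸ + 32x⁷ + 8x⁶. Remainder: −4x⁷ + 24x⁶ − 31x⁵ − 5x⁴ + 31x³ + 33x² + 40x + 8.
Step 2: lead(−4x⁷ + 24x⁶ − 31x⁵ − 5x⁴ + 31x³ + 33x² + 40x + 8) ÷ lead(D) = −4x⁷ ÷ x² = −4x⁵. Subtract (−4x⁵)·D = −4x⁷ + 16x⁶ + 4x⁵. Remainder: 8x⁶ − 35x⁵ − 5x⁴ + 31x³ + 33x² + 40x + 8.
Step 3: lead(8x⁶ − 35x⁵ − 5x⁴ + 31x³ + 33x² + 40x + 8) ÷ lead(D) = 8x⁶ ÷ x² = 8x⁴. Subtract (8x⁴)·D = 8x⁶ − 32x⁵ − 8x⁴. Remainder: −3x⁵ + 3x⁴ + 31x³ + 33x² + 40x + 8.
Step 4: lead(−3x⁵ + 3x⁴ + 31x³ + 33x² + 40x + 8) ÷ lead(D) = −3x⁵ ÷ x² = −3x³. Subtract (−3x³)·D = −3x⁵ + 12x⁴ + 3x³. Remainder: −9x⁴ + 28x³ + 33x² + 40x + 8.
Step 5: lead(−9x⁴ + 28x³ + 33x² + 40x + 8) ÷ lead(D) = −9x⁴ ÷ x² = −9x². Subtract (−9x²)·D = −9x⁴ + 36x³ + 9x². Remainder: −8x³ + 24x² + 40x + 8.
Step 6: lead(−8x³ + 24x² + 40x + 8) ÷ lead(D) = −8x³ ÷ x² = −8x. Subtract (−8x)·D = −8x³ + 32x² + 8x. Remainder: −8x² + 32x + 8.
Step 7: lead(−8x² + 32x + 8) ÷ lead(D) = −8x² ÷ x² = −8. Subtract (−8)·D = −8x² + 32x + 8. Remainder: 0.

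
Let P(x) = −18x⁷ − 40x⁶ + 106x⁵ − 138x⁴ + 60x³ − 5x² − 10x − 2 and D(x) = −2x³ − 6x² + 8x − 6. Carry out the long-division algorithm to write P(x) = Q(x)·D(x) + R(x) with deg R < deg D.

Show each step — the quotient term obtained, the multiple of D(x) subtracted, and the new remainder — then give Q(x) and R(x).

Q(x) = 9x⁴ − 7x³ + 4x² + 2x + 1; R(x) = 9x² − 6x + 4

Step 1: lead(−18x⁷ − 40x⁶ + 106x⁵ − 138x⁴ + 60x³ − 5x² − 10x − 2) ÷ lead(D) = −18x⁷ ÷ −2x³ = 9x⁴. Subtract (9x⁴)·D = −18x⁷ − 54x⁶ + 72x⁵ − 54x⁴. Remainder: 14x⁶ + 34x⁵ − 84x⁴ + 60x³ − 5x² − 10x − 2.
Step 2: lead(14x⁶ + 34x⁵ − 84x⁴ + 60x³ − 5x² − 10x − 2) ÷ lead(D) = 14x⁶ ÷ −2x³ = −7x³. Subtract (−7x³)·D = 14x⁶ + 42x⁵ − 56x⁴ + 42x³. Remainder: −8x⁵ − 28x⁴ + 18x³ − 5x² − 10x − 2.
Step 3: lead(−8x⁵ − 28x⁴ + 18x³ − 5x² − 10x − 2) ÷ lead(D) = −8x⁵ ÷ −2x³ = 4x². Subtract (4x²)·D = −8x⁵ − 24x⁴ + 32x³ − 24x². Remainder: −4x⁴ − 14x³ + 19x² − 10x − 2.
Step 4: lead(−4x⁴ − 14x³ + 19x² − 10x − 2) ÷ lead(D) = −4x⁴ ÷ −2x³ = 2x. Subtract (2x)·D = −4x⁴ − 12x³ + 16x² − 12x. Remainder: −2x³ + 3x² + 2x − 2.
Step 5: lead(−2x³ + 3x² + 2x − 2) ÷ lead(D) = −2x³ ÷ −2x³ = 1. Subtract (1)·D = −2x³ − 6x² + 8x − 6. Remainder: 9x² − 6x + 4.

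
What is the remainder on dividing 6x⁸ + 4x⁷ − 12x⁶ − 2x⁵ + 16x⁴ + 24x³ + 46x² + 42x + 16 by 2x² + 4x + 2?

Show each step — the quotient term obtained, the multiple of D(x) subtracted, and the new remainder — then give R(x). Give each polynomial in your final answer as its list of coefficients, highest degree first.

R = [4]

Step 1: lead(6x⁸ + 4x⁷ − 12x⁶ − 2x⁵ + 16x⁴ + 24x³ + 46x² + 42x + 16) ÷ lead(D) = 6x⁸ ÷ 2x² = 3x⁶. Subtract (3x⁶)·D = 6x⁸ + 12x⁷ + 6x⁶. Remainder: −8x⁷ − 18x⁶ − 2x⁵ + 16x⁴ + 24x³ + 46x² + 42x + 16.
Step 2: lead(−8x⁷ − 18x⁶ − 2x⁵ + 16x⁴ + 24x³ + 46x² + 42x + 16) ÷ lead(D) = −8x⁷ ÷ 2x² = −4x⁵. Subtract (−4x⁵)·D = −8x⁷ − 16x⁶ − 8x⁵. Remainder: −2x⁶ + 6x⁵ + 16x⁴ + 24x³ + 46x² + 42x + 16.
Step 3: lead(−2x⁶ + 6x⁵ + 16x⁴ + 24x³ + 46x² + 42x + 16) ÷ lead(D) = −2x⁶ ÷ 2x² = −x⁴. Subtract (−x⁴)·D = −2x⁶ − 4x⁵ − 2x⁴. Remainder: 10x⁵ + 18x⁴ + 24x³ + 46x² + 42x + 16.
Step 4: lead(10x⁵ + 18x⁴ + 24x³ + 46x² + 42x + 16) ÷ lead(D) = 10x⁵ ÷ 2x² = 5x³. Subtract (5x³)·D = 10x⁵ + 20x⁴ + 10x³. Remainder: −2x⁴ + 14x³ + 46x² + 42x + 16.
Step 5: lead(−2x⁴ + 14x³ + 46x² + 42x + 16) ÷ lead(D) = −2x⁴ ÷ 2x² = −x². Subtract (−x²)·D = −2x⁴ − 4x³ − 2x². Remainder: 18x³ + 48x² + 42x + 16.
Step 6: lead(18x³ + 48x² + 42x + 16) ÷ lead(D) = 18x³ ÷ 2x² = 9x. Subtract (9x)·D = 18x³ + 36x² + 18x. Remainder: 12x² + 24x + 16.
Step 7: lead(12x² + 24x + 16) ÷ lead(D) = 12x² ÷ 2x² = 6. Subtract (6)·D = 12x² + 24x + 12. Remainder: 4.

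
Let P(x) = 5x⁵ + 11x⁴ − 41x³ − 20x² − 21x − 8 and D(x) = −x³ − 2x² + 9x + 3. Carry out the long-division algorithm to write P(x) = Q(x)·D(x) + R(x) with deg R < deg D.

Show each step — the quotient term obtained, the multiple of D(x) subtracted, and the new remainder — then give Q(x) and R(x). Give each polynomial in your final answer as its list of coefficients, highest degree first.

Step 1: lead(5x⁵ + 11x⁴ − 41x³ − 20x² − 21x − 8) ÷ lead(D) = 5x⁵ ÷ −x³ = −5x². Subtract (−5x²)·D = 5x⁵ + 10x⁴ − 45x³ − 15x². Remainder: x⁴ + 4x³ − 5x² − 21x − 8.
Step 2: lead(x⁴ + 4x³ − 5x² − 21x − 8) ÷ lead(D) = x⁴ ÷ −x³ = −x. Subtract (−x)·D = x⁴ + 2x³ − 9x² − 3x. Remainder: 2x³ + 4x² − 18x − 8.
Step 3: lead(2x³ + 4x² − 18x − 8) ÷ lead(D) = 2x³ ÷ −x³ = −2. Subtract (−2)·D = 2x³ + 4x² − 18x − 6. Remainder: −2.

Q = [-5, -1, -2]; R = [-2]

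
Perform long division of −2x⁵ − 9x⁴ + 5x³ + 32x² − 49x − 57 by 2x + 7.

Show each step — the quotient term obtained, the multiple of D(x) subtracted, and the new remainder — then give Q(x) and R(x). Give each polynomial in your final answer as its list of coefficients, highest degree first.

Step 1: lead(−2x⁵ − 9x⁴ + 5x³ + 32x² − 49x − 57) ÷ lead(D) = −2x⁵ ÷ 2x = −x⁴. Subtract (−x⁴)·D = −2x⁵ − 7x⁴. Remainder: −2x⁴ + 5x³ + 32x² − 49x − 57.
Step 2: lead(−2x⁴ + 5x³ + 32x² − 49x − 57) ÷ lead(D) = −2x⁴ ÷ 2x = −x³. Subtract (−x³)·D = −2x⁴ − 7x³. Remainder: 12x³ + 32x² − 49x − 57.
Step 3: lead(12x³ + 32x² − 49x − 57) ÷ lead(D) = 12x³ ÷ 2x = 6x². Subtract (6x²)·D = 12x³ + 42x². Remainder: −10x² − 49x − 57.
Step 4: lead(−10x² − 49x − 57) ÷ lead(D) = −10x² ÷ 2x = −5x. Subtract (−5x)·D = −10x² − 35x. Remainder: −14x − 57.
Step 5: lead(−14x − 57) ÷ lead(D) = −14x ÷ 2x = −7. Subtract (−7)·D = −14x − 49. Remainder: −8.

Q = [-1, -1, 6, -5, -7]; R = [-8]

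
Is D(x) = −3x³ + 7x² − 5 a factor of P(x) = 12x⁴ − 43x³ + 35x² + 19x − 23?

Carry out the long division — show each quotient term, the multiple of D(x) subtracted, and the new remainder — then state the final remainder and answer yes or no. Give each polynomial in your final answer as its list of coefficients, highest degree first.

Step 1: lead(12x⁴ − 43x³ + 35x² + 19x − 23) ÷ lead(D) = 12x⁴ ÷ −3x³ = −4x. Subtract (−4x)·D = 12x⁴ − 28x³ + 20x. Remainder: −15x³ + 35x² − x − 23.
Step 2: lead(−15x³ + 35x² − x − 23) ÷ lead(D) = −15x³ ÷ −3x³ = 5. Subtract (5)·D = −15x³ + 35x² − 25. Remainder: −x + 2.

R = [-1, 2], so D(x) is not a factor of P(x). no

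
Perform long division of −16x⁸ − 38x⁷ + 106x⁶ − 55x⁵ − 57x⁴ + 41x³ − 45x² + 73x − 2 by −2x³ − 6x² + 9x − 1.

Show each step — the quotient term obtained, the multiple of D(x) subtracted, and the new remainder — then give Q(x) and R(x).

Q(x) = 8x⁵ − 5x⁴ − 2x³ + 7x² + x + 9; R(x) = 7x² − 7x + 7

Step 1: lead(−16x⁸ − 38x⁷ + 106x⁶ − 55x⁵ − 57x⁴ + 41x³ − 45x² + 73x − 2) ÷ lead(D) = −16x⁸ ÷ −2x³ = 8x⁵. Subtract (8x⁵)·D = −16x⁸ − 48x⁷ + 72x⁶ − 8x⁵. Remainder: 10x⁷ + 34x⁶ − 47x⁵ − 57x⁴ + 41x³ − 45x² + 73x − 2.
Step 2: lead(10x⁷ + 34x⁶ − 47x⁵ − 57x⁴ + 41x³ − 45x² + 73x − 2) ÷ lead(D) = 10x⁷ ÷ −2x³ = −5x⁴. Subtract (−5x⁴)·D = 10x⁷ + 30x⁶ − 45x⁵ + 5x⁴. Remainder: 4x⁶ − 2x⁵ − 62x⁴ + 41x³ − 45x² + 73x − 2.
Step 3: lead(4x⁶ − 2x⁵ − 62x⁴ + 41x³ − 45x² + 73x − 2) ÷ lead(D) = 4x⁶ ÷ −2x³ = −2x³. Subtract (−2x³)·D = 4x⁶ + 12x⁵ − 18x⁴ + 2x³. Remainder: −14x⁵ − 44x⁴ + 39x³ − 45x² + 73x − 2.
Step 4: lead(−14x⁵ − 44x⁴ + 39x³ − 45x² + 73x − 2) ÷ lead(D) = −14x⁵ ÷ −2x³ = 7x². Subtract (7x²)·D = −14x⁵ − 42x⁴ + 63x³ − 7x². Remainder: −2x⁴ − 24x³ − 38x² + 73x − 2.
Step 5: lead(−2x⁴ − 24x³ − 38x² + 73x − 2) ÷ lead(D) = −2x⁴ ÷ −2x³ = x. Subtract (x)·D = −2x⁴ − 6x³ + 9x² − x. Remainder: −18x³ − 47x² + 74x − 2.
Step 6: lead(−18x³ − 47x² + 74x − 2) ÷ lead(D) = −18x³ ÷ −2x³ = 9. Subtract (9)·D = −18x³ − 54x² + 81x − 9. Remainder: 7x² − 7x + 7.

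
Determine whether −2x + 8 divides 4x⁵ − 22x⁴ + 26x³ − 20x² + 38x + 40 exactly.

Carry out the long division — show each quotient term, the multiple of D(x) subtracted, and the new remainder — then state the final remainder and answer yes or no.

R(x) = 0, so D(x) is a factor of P(x). yes

Step 1: lead(4x⁵ − 22x⁴ + 26x³ − 20x² + 38x + 40) ÷ lead(D) = 4x⁵ ÷ −2x = −2x⁴. Subtract (−2x⁴)·D = 4x⁵ − 16x⁴. Remainder: −6x⁴ + 26x³ − 20x² + 38x + 40.
Step 2: lead(−6x⁴ + 26x³ − 20x² + 38x + 40) ÷ lead(D) = −6x⁴ ÷ −2x = 3x³. Subtract (3x³)·D = −6x⁴ + 24x³. Remainder: 2x³ − 20x² + 38x + 40.
Step 3: lead(2x³ − 20x² + 38x + 40) ÷ lead(D) = 2x³ ÷ −2x = −x². Subtract (−x²)·D = 2x³ − 8x². Remainder: −12x² + 38x + 40.
Step 4: lead(−12x² + 38x + 40) ÷ lead(D) = −12x² ÷ −2x = 6x. Subtract (6x)·D = −12x² + 48x. Remainder: −10x + 40.
Step 5: lead(−10x + 40) ÷ lead(D) = −10x ÷ −2x = 5. Subtract (5)·D = −10x + 40. Remainder: 0.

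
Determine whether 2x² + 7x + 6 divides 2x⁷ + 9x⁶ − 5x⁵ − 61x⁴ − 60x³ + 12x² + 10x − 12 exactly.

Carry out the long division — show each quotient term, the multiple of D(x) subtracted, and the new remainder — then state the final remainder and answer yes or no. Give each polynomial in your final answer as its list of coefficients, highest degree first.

R = [0], so D(x) is a factor of P(x). yes

Step 1: lead(2x⁷ + 9x⁶ − 5x⁵ − 61x⁴ − 60x³ + 12x² + 10x − 12) ÷ lead(D) = 2x⁷ ÷ 2x² = x⁵. Subtract (x⁵)·D = 2x⁷ + 7x⁶ + 6x⁵. Remainder: 2x⁶ − 11x⁵ − 61x⁴ − 60x³ + 12x² + 10x − 12.
Step 2: lead(2x⁶ − 11x⁵ − 61x⁴ − 60x³ + 12x² + 10x − 12) ÷ lead(D) = 2x⁶ ÷ 2x² = x⁴. Subtract (x⁴)·D = 2x⁶ + 7x⁵ + 6x⁴. Remainder: −18x⁵ − 67x⁴ − 60x³ + 12x² + 10x − 12.
Step 3: lead(−18x⁵ − 67x⁴ − 60x³ + 12x² + 10x − 12) ÷ lead(D) = −18x⁵ ÷ 2x² = −9x³. Subtract (−9x³)·D = −18x⁵ − 63x⁴ − 54x³. Remainder: −4x⁴ − 6x³ + 12x² + 10x − 12.
Step 4: lead(−4x⁴ − 6x³ + 12x² + 10x − 12) ÷ lead(D) = −4x⁴ ÷ 2x² = −2x². Subtract (−2x²)·D = −4x⁴ − 14x³ − 12x². Remainder: 8x³ + 24x² + 10x − 12.
Step 5: lead(8x³ + 24x² + 10x − 12) ÷ lead(D) = 8x³ ÷ 2x² = 4x. Subtract (4x)·D = 8x³ + 28x² + 24x. Remainder: −4x² − 14x − 12.
Step 6: lead(−4x² − 14x − 12) ÷ lead(D) = −4x² ÷ 2x² = −2. Subtract (−2)·D = −4x² − 14x − 12. Remainder: 0.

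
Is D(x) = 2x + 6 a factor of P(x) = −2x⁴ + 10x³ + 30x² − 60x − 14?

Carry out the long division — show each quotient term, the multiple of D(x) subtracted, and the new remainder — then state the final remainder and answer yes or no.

Step 1: lead(−2x⁴ + 10x³ + 30x² − 60x − 14) ÷ lead(D) = −2x⁴ ÷ 2x = −x³. Subtract (−x³)·D = −2x⁴ − 6x³. Remainder: 16x³ + 30x² − 60x − 14.
Step 2: lead(16x³ + 30x² − 60x − 14) ÷ lead(D) = 16x³ ÷ 2x = 8x². Subtract (8x²)·D = 16x³ + 48x². Remainder: −18x² − 60x − 14.
Step 3: lead(−18x² − 60x − 14) ÷ lead(D) = −18x² ÷ 2x = −9x. Subtract (−9x)·D = −18x² − 54x. Remainder: −6x − 14.
Step 4: lead(−6x − 14) ÷ lead(D) = −6x ÷ 2x = −3. Subtract (−3)·D = −6x − 18. Remainder: 4.

R(x) = 4, so D(x) is not a factor of P(x). no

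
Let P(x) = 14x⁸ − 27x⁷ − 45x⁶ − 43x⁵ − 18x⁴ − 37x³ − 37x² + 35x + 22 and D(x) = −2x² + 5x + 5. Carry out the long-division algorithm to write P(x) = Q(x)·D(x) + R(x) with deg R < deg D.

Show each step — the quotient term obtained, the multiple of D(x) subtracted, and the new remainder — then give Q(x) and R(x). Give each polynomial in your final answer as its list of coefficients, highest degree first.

Q = [-7, -4, -5, -1, -6, 1, 6]; R = [-8]

Step 1: lead(14x⁸ − 27x⁷ − 45x⁶ − 43x⁵ − 18x⁴ − 37x³ − 37x² + 35x + 22) ÷ lead(D) = 14x⁸ ÷ −2x² = −7x⁶. Subtract (−7x⁶)·D = 14x⁸ − 35x⁷ − 35x⁶. Remainder: 8x⁷ − 10x⁶ − 43x⁵ − 18x⁴ − 37x³ − 37x² + 35x + 22.
Step 2: lead(8x⁷ − 10x⁶ − 43x⁵ − 18x⁴ − 37x³ − 37x² + 35x + 22) ÷ lead(D) = 8x⁷ ÷ −2x² = −4x⁵. Subtract (−4x⁵)·D = 8x⁷ − 20x⁶ − 20x⁵. Remainder: 10x⁶ − 23x⁵ − 18x⁴ − 37x³ − 37x² + 35x + 22.
Step 3: lead(10x⁶ − 23x⁵ − 18x⁴ − 37x³ − 37x² + 35x + 22) ÷ lead(D) = 10x⁶ ÷ −2x² = −5x⁴. Subtract (−5x⁴)·D = 10x⁶ − 25x⁵ − 25x⁴. Remainder: 2x⁵ + 7x⁴ − 37x³ − 37x² + 35x + 22.
Step 4: lead(2x⁵ + 7x⁴ − 37x³ − 37x² + 35x + 22) ÷ lead(D) = 2x⁵ ÷ −2x² = −x³. Subtract (−x³)·D = 2x⁵ − 5x⁴ − 5x³. Remainder: 12x⁴ − 32x³ − 37x² + 35x + 22.
Step 5: lead(12x⁴ − 32x³ − 37x² + 35x + 22) ÷ lead(D) = 12x⁴ ÷ −2x² = −6x². Subtract (−6x²)·D = 12x⁴ − 30x³ − 30x². Remainder: −2x³ − 7x² + 35x + 22.
Step 6: lead(−2x³ − 7x² + 35x + 22) ÷ lead(D) = −2x³ ÷ −2x² = x. Subtract (x)·D = −2x³ + 5x² + 5x. Remainder: −12x² + 30x + 22.
Step 7: lead(−12x² + 30x + 22) ÷ lead(D) = −12x² ÷ −2x² = 6. Subtract (6)·D = −12x² + 30x + 30. Remainder: −8.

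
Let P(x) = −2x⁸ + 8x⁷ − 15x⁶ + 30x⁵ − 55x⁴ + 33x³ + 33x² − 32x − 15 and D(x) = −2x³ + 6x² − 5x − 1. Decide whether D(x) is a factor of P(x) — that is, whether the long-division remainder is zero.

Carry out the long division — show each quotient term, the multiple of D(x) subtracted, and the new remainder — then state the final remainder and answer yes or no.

R(x) = −9, so D(x) is not a factor of P(x). no

Step 1: lead(−2x⁸ + 8x⁷ − 15x⁶ + 30x⁵ − 55x⁴ + 33x³ + 33x² − 32x − 15) ÷ lead(D) = −2x⁸ ÷ −2x³ = x⁵. Subtract (x⁵)·D = −2x⁸ + 6x⁷ − 5x⁶ − x⁵. Remainder: 2x⁷ − 10x⁶ + 31x⁵ − 55x⁴ + 33x³ + 33x² − 32x − 15.
Step 2: lead(2x⁷ − 10x⁶ + 31x⁵ − 55x⁴ + 33x³ + 33x² − 32x − 15) ÷ lead(D) = 2x⁷ ÷ −2x³ = −x⁴. Subtract (−x⁴)·D = 2x⁷ − 6x⁶ + 5x⁵ + x⁴. Remainder: −4x⁶ + 26x⁵ − 56x⁴ + 33x³ + 33x² − 32x − 15.
Step 3: lead(−4x⁶ + 26x⁵ − 56x⁴ + 33x³ + 33x² − 32x − 15) ÷ lead(D) = −4x⁶ ÷ −2x³ = 2x³. Subtract (2x³)·D = −4x⁶ + 12x⁵ − 10x⁴ − 2x³. Remainder: 14x⁵ − 46x⁴ + 35x³ + 33x² − 32x − 15.
Step 4: lead(14x⁵ − 46x⁴ + 35x³ + 33x² − 32x − 15) ÷ lead(D) = 14x⁵ ÷ −2x³ = −7x². Subtract (−7x²)·D = 14x⁵ − 42x⁴ + 35x³ + 7x². Remainder: −4x⁴ + 26x² − 32x − 15.
Step 5: lead(−4x⁴ + 26x² − 32x − 15) ÷ lead(D) = −4x⁴ ÷ −2x³ = 2x. Subtract (2x)·D = −4x⁴ + 12x³ − 10x² − 2x. Remainder: −12x³ + 36x² − 30x − 15.
Step 6: lead(−12x³ + 36x² − 30x − 15) ÷ lead(D) = −12x³ ÷ −2x³ = 6. Subtract (6)·D = −12x³ + 36x² − 30x − 6. Remainder: −9.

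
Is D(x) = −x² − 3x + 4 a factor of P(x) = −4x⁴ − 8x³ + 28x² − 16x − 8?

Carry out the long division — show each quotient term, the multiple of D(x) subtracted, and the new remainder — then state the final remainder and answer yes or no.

R(x) = −8, so D(x) is not a factor of P(x). no

Step 1: lead(−4x⁴ − 8x³ + 28x² − 16x − 8) ÷ lead(D) = −4x⁴ ÷ −x² = 4x². Subtract (4x²)·D = −4x⁴ − 12x³ + 16x². Remainder: 4x³ + 12x² − 16x − 8.
Step 2: lead(4x³ + 12x² − 16x − 8) ÷ lead(D) = 4x³ ÷ −x² = −4x. Subtract (−4x)·D = 4x³ + 12x² − 16x. Remainder: −8.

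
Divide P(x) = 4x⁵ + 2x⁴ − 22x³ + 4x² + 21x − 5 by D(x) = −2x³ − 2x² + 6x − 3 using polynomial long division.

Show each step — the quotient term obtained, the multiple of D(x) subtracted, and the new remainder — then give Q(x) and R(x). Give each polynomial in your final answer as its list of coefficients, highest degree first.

Q = [-2, 1, 4]; R = [7]

Step 1: lead(4x⁵ + 2x⁴ − 22x³ + 4x² + 21x − 5) ÷ lead(D) = 4x⁵ ÷ −2x³ = −2x². Subtract (−2x²)·D = 4x⁵ + 4x⁴ − 12x³ + 6x². Remainder: −2x⁴ − 10x³ − 2x² + 21x − 5.
Step 2: lead(−2x⁴ − 10x³ − 2x² + 21x − 5) ÷ lead(D) = −2x⁴ ÷ −2x³ = x. Subtract (x)·D = −2x⁴ − 2x³ + 6x² − 3x. Remainder: −8x³ − 8x² + 24x − 5.
Step 3: lead(−8x³ − 8x² + 24x − 5) ÷ lead(D) = −8x³ ÷ −2x³ = 4. Subtract (4)·D = −8x³ − 8x² + 24x − 12. Remainder: 7.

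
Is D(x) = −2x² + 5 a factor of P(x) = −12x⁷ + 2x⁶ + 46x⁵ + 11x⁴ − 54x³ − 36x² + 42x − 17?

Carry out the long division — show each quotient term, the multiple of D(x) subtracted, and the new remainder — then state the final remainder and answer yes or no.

Step 1: lead(−12x⁷ + 2x⁶ + 46x⁵ + 11x⁴ − 54x³ − 36x² + 42x − 17) ÷ lead(D) = −12x⁷ ÷ −2x² = 6x⁵. Subtract (6x⁵)·D = −12x⁷ + 30x⁵. Remainder: 2x⁶ + 16x⁵ + 11x⁴ − 54x³ − 36x² + 42x − 17.
Step 2: lead(2x⁶ + 16x⁵ + 11x⁴ − 54x³ − 36x² + 42x − 17) ÷ lead(D) = 2x⁶ ÷ −2x² = −x⁴. Subtract (−x⁴)·D = 2x⁶ − 5x⁴. Remainder: 16x⁵ + 16x⁴ − 54x³ − 36x² + 42x − 17.
Step 3: lead(16x⁵ + 16x⁴ − 54x³ − 36x² + 42x − 17) ÷ lead(D) = 16x⁵ ÷ −2x² = −8x³. Subtract (−8x³)·D = 16x⁵ − 40x³. Remainder: 16x⁴ − 14x³ − 36x² + 42x − 17.
Step 4: lead(16x⁴ − 14x³ − 36x² + 42x − 17) ÷ lead(D) = 16x⁴ ÷ −2x² = −8x². Subtract (−8x²)·D = 16x⁴ − 40x². Remainder: −14x³ + 4x² + 42x − 17.
Step 5: lead(−14x³ + 4x² + 42x − 17) ÷ lead(D) = −14x³ ÷ −2x² = 7x. Subtract (7x)·D = −14x³ + 35x. Remainder: 4x² + 7x − 17.
Step 6: lead(4x² + 7x − 17) ÷ lead(D) = 4x² ÷ −2x² = −2. Subtract (−2)·D = 4x² − 10. Remainder: 7x − 7.

R(x) = 7x − 7, so D(x) is not a factor of P(x). no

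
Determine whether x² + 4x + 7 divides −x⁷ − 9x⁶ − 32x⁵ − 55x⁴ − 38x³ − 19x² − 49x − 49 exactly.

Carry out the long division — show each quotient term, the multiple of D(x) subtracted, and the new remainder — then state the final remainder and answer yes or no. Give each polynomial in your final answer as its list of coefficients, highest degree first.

Step 1: lead(−x⁷ − 9x⁶ − 32x⁵ − 55x⁴ − 38x³ − 19x² − 49x − 49) ÷ lead(D) = −x⁷ ÷ x² = −x⁵. Subtract (−x⁵)·D = −x⁷ − 4x⁶ − 7x⁵. Remainder: −5x⁶ − 25x⁵ − 55x⁴ − 38x³ − 19x² − 49x − 49.
Step 2: lead(−5x⁶ − 25x⁵ − 55x⁴ − 38x³ − 19x² − 49x − 49) ÷ lead(D) = −5x⁶ ÷ x² = −5x⁴. Subtract (−5x⁴)·D = −5x⁶ − 20x⁵ − 35x⁴. Remainder: −5x⁵ − 20x⁴ − 38x³ − 19x² − 49x − 49.
Step 3: lead(−5x⁵ − 20x⁴ − 38x³ − 19x² − 49x − 49) ÷ lead(D) = −5x⁵ ÷ x² = −5x³. Subtract (−5x³)·D = −5x⁵ − 20x⁴ − 35x³. Remainder: −3x³ − 19x² − 49x − 49.
Step 4: lead(−3x³ − 19x² − 49x − 49) ÷ lead(D) = −3x³ ÷ x² = −3x. Subtract (−3x)·D = −3x³ − 12x² − 21x. Remainder: −7x² − 28x − 49.
Step 5: lead(−7x² − 28x − 49) ÷ lead(D) = −7x² ÷ x² = −7. Subtract (−7)·D = −7x² − 28x − 49. Remainder: 0.

R = [0], so D(x) is a factor of P(x). yes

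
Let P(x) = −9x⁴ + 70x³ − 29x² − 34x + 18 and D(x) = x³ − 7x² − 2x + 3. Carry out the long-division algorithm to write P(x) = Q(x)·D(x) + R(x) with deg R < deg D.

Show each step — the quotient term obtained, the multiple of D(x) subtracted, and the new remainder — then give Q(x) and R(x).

Q(x) = −9x + 7; R(x) = 2x² + 7x − 3

Step 1: lead(−9x⁴ + 70x³ − 29x² − 34x + 18) ÷ lead(D) = −9x⁴ ÷ x³ = −9x. Subtract (−9x)·D = −9x⁴ + 63x³ + 18x² − 27x. Remainder: 7x³ − 47x² − 7x + 18.
Step 2: lead(7x³ − 47x² − 7x + 18) ÷ lead(D) = 7x³ ÷ x³ = 7. Subtract (7)·D = 7x³ − 49x² − 14x + 21. Remainder: 2x² + 7x − 3.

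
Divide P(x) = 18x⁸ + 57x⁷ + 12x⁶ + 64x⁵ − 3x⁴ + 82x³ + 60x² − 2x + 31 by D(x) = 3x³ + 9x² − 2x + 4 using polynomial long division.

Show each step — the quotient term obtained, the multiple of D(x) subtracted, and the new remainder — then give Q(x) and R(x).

Step 1: lead(18x⁸ + 57x⁷ + 12x⁶ + 64x⁵ − 3x⁴ + 82x³ + 60x² − 2x + 31) ÷ lead(D) = 18x⁸ ÷ 3x³ = 6x⁵. Subtract (6x⁵)·D = 18x⁸ + 54x⁷ − 12x⁶ + 24x⁵. Remainder: 3x⁷ + 24x⁶ + 40x⁵ − 3x⁴ + 82x³ + 60x² − 2x + 31.
Step 2: lead(3x⁷ + 24x⁶ + 40x⁵ − 3x⁴ + 82x³ + 60x² − 2x + 31) ÷ lead(D) = 3x⁷ ÷ 3x³ = x⁴. Subtract (x⁴)·D = 3x⁷ + 9x⁶ − 2x⁵ + 4x⁴. Remainder: 15x⁶ + 42x⁵ − 7x⁴ + 82x³ + 60x² − 2x + 31.
Step 3: lead(15x⁶ + 42x⁵ − 7x⁴ + 82x³ + 60x² − 2x + 31) ÷ lead(D) = 15x⁶ ÷ 3x³ = 5x³. Subtract (5x³)·D = 15x⁶ + 45x⁵ − 10x⁴ + 20x³. Remainder: −3x⁵ + 3x⁴ + 62x³ + 60x² − 2x + 31.
Step 4: lead(−3x⁵ + 3x⁴ + 62x³ + 60x² − 2x + 31) ÷ lead(D) = −3x⁵ ÷ 3x³ = −x². Subtract (−x²)·D = −3x⁵ − 9x⁴ + 2x³ − 4x². Remainder: 12x⁴ + 60x³ + 64x² − 2x + 31.
Step 5: lead(12x⁴ + 60x³ + 64x² − 2x + 31) ÷ lead(D) = 12x⁴ ÷ 3x³ = 4x. Subtract (4x)·D = 12x⁴ + 36x³ − 8x² + 16x. Remainder: 24x³ + 72x² − 18x + 31.
Step 6: lead(24x³ + 72x² − 18x + 31) ÷ lead(D) = 24x³ ÷ 3x³ = 8. Subtract (8)·D = 24x³ + 72x² − 16x + 32. Remainder: −2x − 1.

Q(x) = 6x⁵ + x⁴ + 5x³ − x² + 4x + 8; R(x) = −2x − 1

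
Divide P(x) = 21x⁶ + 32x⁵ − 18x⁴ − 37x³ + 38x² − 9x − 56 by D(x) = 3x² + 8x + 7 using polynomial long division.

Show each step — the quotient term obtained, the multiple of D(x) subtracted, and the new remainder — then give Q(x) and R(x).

Q(x) = 7x⁴ − 8x³ − x² + 9x − 9; R(x) = 7

Step 1: lead(21x⁶ + 32x⁵ − 18x⁴ − 37x³ + 38x² − 9x − 56) ÷ lead(D) = 21x⁶ ÷ 3x² = 7x⁴. Subtract (7x⁴)·D = 21x⁶ + 56x⁵ + 49x⁴. Remainder: −24x⁵ − 67x⁴ − 37x³ + 38x² − 9x − 56.
Step 2: lead(−24x⁵ − 67x⁴ − 37x³ + 38x² − 9x − 56) ÷ lead(D) = −24x⁵ ÷ 3x² = −8x³. Subtract (−8x³)·D = −24x⁵ − 64x⁴ − 56x³. Remainder: −3x⁴ + 19x³ + 38x² − 9x − 56.
Step 3: lead(−3x⁴ + 19x³ + 38x² − 9x − 56) ÷ lead(D) = −3x⁴ ÷ 3x² = −x². Subtract (−x²)·D = −3x⁴ − 8x³ − 7x². Remainder: 27x³ + 45x² − 9x − 56.
Step 4: lead(27x³ + 45x² − 9x − 56) ÷ lead(D) = 27x³ ÷ 3x² = 9x. Subtract (9x)·D = 27x³ + 72x² + 63x. Remainder: −27x² − 72x − 56.
Step 5: lead(−27x² − 72x − 56) ÷ lead(D) = −27x² ÷ 3x² = −9. Subtract (−9)·D = −27x² − 72x − 63. Remainder: 7.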